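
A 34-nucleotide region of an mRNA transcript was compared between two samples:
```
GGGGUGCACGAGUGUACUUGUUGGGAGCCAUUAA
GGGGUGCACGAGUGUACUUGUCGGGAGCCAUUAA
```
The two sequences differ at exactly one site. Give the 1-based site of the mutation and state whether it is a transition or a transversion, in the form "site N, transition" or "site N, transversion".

site 22, transition

Site 22 changes U→C. U is a pyrimidine and C is a pyrimidine, so this is a transition.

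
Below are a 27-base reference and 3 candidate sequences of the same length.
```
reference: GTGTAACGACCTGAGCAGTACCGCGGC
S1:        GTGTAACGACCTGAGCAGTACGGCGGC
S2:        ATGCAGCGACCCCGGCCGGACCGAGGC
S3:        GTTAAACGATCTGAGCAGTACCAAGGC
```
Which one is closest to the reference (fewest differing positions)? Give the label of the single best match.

S1 differs at 1 position; S2 differs at 9 positions; S3 differs at 5 positions. The closest is S1.

S1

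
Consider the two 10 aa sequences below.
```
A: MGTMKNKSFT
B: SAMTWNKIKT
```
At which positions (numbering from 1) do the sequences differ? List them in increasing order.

1, 2, 3, 4, 5, 8, 9

Scanning 1-based: 1: M/S; 2: G/A; 3: T/M; 4: M/T; 5: K/W; 8: S/I; 9: F/K.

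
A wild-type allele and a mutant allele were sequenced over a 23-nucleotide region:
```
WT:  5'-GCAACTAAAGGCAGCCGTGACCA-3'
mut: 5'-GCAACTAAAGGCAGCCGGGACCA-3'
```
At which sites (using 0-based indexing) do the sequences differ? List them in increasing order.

17

Scanning 0-based: 17: T/G.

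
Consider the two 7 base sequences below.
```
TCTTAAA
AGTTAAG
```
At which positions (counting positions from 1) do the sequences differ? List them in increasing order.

1, 2, 7

Differences at position 1 (T→A), position 2 (C→G), position 7 (A→G).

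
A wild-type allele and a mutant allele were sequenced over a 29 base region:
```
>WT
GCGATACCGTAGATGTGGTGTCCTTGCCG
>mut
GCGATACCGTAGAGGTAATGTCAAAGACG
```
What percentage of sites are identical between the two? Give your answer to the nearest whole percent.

Mismatches at positions 14, 17, 18, 23, 24, 25, 27 (1-based): 7 of 29.
Identical positions: 22/29 = 75.86% → 76%.

76%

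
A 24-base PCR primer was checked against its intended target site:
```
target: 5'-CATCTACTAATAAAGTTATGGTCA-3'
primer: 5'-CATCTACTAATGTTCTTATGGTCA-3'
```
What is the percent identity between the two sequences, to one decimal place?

4 positions differ (12, 13, 14, 15), so 20 of 24 match: 20/24 = 83.33%.

83.3%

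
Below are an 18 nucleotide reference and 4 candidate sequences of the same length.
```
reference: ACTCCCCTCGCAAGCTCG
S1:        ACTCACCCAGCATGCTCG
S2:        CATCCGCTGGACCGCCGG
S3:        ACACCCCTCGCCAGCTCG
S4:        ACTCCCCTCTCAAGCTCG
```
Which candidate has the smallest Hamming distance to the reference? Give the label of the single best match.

Hamming distances to reference — S1: 4; S2: 9; S3: 2; S4: 1.
Smallest is S4 with 1 mismatch.

S4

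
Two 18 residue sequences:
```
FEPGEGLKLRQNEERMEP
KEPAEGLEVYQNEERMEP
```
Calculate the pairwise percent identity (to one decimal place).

5 positions differ (1, 4, 8, 9, 10), so 13 of 18 match: 13/18 = 72.22%.

72.2%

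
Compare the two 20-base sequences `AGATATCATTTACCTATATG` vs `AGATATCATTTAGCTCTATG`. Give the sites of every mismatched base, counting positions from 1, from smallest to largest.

13, 16

Differences at site 13 (C→G), site 16 (A→C).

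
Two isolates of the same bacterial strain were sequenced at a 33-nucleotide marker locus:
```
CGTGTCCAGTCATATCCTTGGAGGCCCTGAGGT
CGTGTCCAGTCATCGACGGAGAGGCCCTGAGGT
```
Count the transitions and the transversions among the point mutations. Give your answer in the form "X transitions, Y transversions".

1 transition, 5 transversions

Transitions (purine↔purine or pyrimidine↔pyrimidine): 20 G→A.
Transversions (purine↔pyrimidine): 14 A→C, 15 T→G, 16 C→A, 18 T→G, 19 T→G.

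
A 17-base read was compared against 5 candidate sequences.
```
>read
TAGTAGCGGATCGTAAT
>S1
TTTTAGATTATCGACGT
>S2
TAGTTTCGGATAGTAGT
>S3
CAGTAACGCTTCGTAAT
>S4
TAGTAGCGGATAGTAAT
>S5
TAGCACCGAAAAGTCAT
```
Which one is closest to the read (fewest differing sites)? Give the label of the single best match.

S4

S1 differs at 8 sites; S2 differs at 4 sites; S3 differs at 4 sites; S4 differs at 1 site; S5 differs at 6 sites. The closest is S4.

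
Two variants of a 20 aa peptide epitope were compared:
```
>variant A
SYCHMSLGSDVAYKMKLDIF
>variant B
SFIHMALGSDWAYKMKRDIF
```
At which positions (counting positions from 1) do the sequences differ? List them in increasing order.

Scanning 1-based: 2: Y/F; 3: C/I; 6: S/A; 11: V/W; 17: L/R.

2, 3, 6, 11, 17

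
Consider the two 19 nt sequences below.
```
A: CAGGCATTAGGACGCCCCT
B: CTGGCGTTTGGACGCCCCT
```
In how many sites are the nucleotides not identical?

3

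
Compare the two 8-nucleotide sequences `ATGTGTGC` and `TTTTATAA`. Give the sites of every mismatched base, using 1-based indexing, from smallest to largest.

1, 3, 5, 7, 8

Differences at site 1 (A→T), site 3 (G→T), site 5 (G→A), site 7 (G→A), site 8 (C→A).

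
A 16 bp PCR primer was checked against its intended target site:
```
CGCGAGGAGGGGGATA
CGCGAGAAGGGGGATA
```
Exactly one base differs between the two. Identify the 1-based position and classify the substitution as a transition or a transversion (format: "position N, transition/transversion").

position 7, transition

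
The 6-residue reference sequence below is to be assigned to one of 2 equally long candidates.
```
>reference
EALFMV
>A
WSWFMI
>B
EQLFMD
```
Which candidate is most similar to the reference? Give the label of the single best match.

B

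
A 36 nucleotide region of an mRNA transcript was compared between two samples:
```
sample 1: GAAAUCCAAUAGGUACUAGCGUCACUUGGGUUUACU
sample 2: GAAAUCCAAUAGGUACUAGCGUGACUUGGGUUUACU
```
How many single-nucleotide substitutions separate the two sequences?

1

Mismatches (1-based): position 23: C→G.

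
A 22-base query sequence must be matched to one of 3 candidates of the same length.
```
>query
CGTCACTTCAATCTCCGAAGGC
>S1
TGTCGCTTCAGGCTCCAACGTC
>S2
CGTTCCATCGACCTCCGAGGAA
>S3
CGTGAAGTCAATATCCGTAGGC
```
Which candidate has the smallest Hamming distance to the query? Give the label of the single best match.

S1 differs at 7 bases; S2 differs at 8 bases; S3 differs at 5 bases. The closest is S3.

S3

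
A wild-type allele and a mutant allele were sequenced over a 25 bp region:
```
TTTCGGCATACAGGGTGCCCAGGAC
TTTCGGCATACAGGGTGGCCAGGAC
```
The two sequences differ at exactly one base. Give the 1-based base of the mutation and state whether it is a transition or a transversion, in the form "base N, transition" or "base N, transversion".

Base 18 changes C→G. C is a pyrimidine and G is a purine, so this is a transversion.

base 18, transversion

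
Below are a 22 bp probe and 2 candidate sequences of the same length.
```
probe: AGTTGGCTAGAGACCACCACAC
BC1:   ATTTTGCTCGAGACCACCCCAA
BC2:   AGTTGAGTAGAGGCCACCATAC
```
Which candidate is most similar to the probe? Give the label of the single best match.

BC2

BC1 differs at 5 sites; BC2 differs at 4 sites. The closest is BC2.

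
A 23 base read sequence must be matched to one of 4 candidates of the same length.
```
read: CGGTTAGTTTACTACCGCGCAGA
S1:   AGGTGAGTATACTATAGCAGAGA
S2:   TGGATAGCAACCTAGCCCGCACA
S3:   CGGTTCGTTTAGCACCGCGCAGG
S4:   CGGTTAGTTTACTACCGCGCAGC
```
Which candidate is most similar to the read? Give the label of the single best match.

Hamming distances to read — S1: 7; S2: 9; S3: 4; S4: 1.
Smallest is S4 with 1 mismatch.

S4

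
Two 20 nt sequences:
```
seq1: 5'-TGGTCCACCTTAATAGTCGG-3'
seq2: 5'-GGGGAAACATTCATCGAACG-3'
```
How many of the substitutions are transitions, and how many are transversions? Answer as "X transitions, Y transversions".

0 transitions, 10 transversions

Mismatches (1-based):
site 1: T→G (pyrimidine→purine, transversion)
site 4: T→G (pyrimidine→purine, transversion)
site 5: C→A (pyrimidine→purine, transversion)
site 6: C→A (pyrimidine→purine, transversion)
site 9: C→A (pyrimidine→purine, transversion)
site 12: A→C (purine→pyrimidine, transversion)
site 15: A→C (purine→pyrimidine, transversion)
site 17: T→A (pyrimidine→purine, transversion)
site 18: C→A (pyrimidine→purine, transversion)
site 19: G→C (purine→pyrimidine, transversion)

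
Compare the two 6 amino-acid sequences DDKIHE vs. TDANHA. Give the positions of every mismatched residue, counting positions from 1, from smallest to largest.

Scanning 1-based: 1: D/T; 3: K/A; 4: I/N; 6: E/A.

1, 3, 4, 6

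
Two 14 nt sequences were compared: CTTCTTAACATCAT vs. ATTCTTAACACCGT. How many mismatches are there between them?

3

Mismatches (1-based): base 1: C→A; base 11: T→C; base 13: A→G.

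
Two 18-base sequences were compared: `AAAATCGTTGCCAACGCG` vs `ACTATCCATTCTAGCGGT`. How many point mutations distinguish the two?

Comparing position by position, 9 bases differ: 2 (A/C), 3 (A/T), 7 (G/C), 8 (T/A), 10 (G/T), 12 (C/T), 14 (A/G), 17 (C/G), 18 (G/T).

9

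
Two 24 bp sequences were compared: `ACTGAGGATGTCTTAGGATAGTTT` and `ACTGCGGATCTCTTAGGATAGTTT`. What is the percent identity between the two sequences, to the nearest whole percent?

92%

2 positions differ (5, 10), so 22 of 24 match: 22/24 = 91.67%.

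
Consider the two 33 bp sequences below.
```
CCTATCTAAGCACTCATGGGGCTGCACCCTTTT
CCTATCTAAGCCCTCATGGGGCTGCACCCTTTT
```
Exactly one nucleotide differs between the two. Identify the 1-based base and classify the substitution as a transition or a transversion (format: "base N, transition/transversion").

base 12, transversion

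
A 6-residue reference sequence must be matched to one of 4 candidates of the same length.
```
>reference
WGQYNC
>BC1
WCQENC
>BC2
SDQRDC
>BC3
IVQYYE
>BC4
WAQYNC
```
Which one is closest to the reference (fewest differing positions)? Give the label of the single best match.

BC4

Hamming distances to reference — BC1: 2; BC2: 4; BC3: 4; BC4: 1.
Smallest is BC4 with 1 mismatch.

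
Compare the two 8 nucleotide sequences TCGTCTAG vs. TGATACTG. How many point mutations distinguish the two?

5

Comparing position by position, 5 positions differ: 2 (C/G), 3 (G/A), 5 (C/A), 6 (T/C), 7 (A/T).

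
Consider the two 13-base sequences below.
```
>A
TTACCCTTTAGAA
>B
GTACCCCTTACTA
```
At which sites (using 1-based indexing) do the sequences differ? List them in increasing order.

1, 7, 11, 12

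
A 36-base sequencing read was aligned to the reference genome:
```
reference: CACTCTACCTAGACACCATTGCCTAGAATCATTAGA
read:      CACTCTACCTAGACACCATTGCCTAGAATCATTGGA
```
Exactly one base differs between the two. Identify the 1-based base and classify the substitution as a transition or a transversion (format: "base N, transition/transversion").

The sequences differ only at base 34: A→G (purine→purine), a transition.

base 34, transition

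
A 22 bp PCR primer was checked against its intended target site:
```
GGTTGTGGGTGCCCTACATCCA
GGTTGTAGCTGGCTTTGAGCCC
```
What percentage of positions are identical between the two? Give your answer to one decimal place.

63.6%

Mismatches at positions 7, 9, 12, 14, 16, 17, 19, 22 (1-based): 8 of 22.
Identical positions: 14/22 = 63.64% → 63.6%.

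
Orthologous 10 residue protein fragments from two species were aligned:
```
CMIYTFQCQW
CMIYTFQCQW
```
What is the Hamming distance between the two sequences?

0

The two sequences are identical at every position.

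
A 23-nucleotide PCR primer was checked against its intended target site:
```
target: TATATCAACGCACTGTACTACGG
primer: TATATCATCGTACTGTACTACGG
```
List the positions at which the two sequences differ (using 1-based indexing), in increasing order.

8, 11

Differences at position 8 (A→T), position 11 (C→T).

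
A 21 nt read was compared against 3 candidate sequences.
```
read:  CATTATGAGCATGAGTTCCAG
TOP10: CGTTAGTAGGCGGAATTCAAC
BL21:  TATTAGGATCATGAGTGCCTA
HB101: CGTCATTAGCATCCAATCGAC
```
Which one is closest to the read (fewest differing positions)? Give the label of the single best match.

TOP10 differs at 9 positions; BL21 differs at 6 positions; HB101 differs at 9 positions. The closest is BL21.

BL21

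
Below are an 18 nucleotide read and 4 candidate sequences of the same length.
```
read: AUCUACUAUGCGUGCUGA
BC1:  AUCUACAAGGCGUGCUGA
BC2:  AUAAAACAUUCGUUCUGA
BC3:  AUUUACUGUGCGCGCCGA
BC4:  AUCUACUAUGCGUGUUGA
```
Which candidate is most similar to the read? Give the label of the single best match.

BC4

BC1 differs at 2 sites; BC2 differs at 6 sites; BC3 differs at 4 sites; BC4 differs at 1 site. The closest is BC4.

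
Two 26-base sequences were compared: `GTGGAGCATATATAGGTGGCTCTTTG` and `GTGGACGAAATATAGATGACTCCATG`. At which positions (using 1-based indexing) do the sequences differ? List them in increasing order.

Differences at position 6 (G→C), position 7 (C→G), position 9 (T→A), position 16 (G→A), position 19 (G→A), position 23 (T→C), position 24 (T→A).

6, 7, 9, 16, 19, 23, 24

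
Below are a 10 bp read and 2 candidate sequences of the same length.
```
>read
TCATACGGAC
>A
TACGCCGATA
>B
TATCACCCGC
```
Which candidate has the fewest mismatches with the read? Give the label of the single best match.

B

Hamming distances to read — A: 7; B: 6.
Smallest is B with 6 mismatches.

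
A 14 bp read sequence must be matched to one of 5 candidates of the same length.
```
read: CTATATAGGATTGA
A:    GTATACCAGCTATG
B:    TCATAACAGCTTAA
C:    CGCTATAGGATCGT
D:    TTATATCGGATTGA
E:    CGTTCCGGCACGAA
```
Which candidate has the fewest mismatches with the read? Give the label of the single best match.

D

A differs at 8 bases; B differs at 7 bases; C differs at 4 bases; D differs at 2 bases; E differs at 9 bases. The closest is D.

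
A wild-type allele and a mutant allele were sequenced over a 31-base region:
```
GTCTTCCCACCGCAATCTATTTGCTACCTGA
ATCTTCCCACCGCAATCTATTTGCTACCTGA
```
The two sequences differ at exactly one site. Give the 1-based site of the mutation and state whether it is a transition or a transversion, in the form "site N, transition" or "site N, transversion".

Site 1 changes G→A. G is a purine and A is a purine, so this is a transition.

site 1, transition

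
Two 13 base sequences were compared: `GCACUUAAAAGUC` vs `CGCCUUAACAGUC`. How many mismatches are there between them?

4

Mismatches (1-based): site 1: G→C; site 2: C→G; site 3: A→C; site 9: A→C.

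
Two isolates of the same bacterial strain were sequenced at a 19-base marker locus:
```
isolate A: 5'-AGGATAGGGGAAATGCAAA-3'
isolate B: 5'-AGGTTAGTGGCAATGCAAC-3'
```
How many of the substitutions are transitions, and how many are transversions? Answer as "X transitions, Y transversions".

0 transitions, 4 transversions

Transitions (purine↔purine or pyrimidine↔pyrimidine): none.
Transversions (purine↔pyrimidine): 4 A→T, 8 G→T, 11 A→C, 19 A→C.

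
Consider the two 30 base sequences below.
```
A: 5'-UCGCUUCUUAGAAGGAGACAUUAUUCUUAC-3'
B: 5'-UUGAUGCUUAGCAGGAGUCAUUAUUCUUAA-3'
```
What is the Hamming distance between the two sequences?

6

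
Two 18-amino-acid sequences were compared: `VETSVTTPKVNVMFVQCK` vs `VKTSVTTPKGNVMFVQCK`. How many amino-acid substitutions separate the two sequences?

2

The sequences differ at residues 2, 10 (1-based) — 2 in total.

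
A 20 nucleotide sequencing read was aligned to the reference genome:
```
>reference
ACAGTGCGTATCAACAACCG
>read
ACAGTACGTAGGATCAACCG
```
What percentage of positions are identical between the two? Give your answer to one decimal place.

Mismatches at positions 6, 11, 12, 14 (1-based): 4 of 20.
Identical positions: 16/20 = 80% → 80.0%.

80.0%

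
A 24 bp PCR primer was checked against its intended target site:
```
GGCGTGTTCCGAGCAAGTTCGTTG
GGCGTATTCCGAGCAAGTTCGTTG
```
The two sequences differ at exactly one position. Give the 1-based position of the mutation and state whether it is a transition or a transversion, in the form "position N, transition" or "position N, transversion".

The sequences differ only at position 6: G→A (purine→purine), a transition.

position 6, transition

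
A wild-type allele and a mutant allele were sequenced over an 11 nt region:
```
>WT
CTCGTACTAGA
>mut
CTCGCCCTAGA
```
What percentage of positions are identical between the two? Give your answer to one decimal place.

Mismatches at positions 5, 6 (1-based): 2 of 11.
Identical positions: 9/11 = 81.82% → 81.8%.

81.8%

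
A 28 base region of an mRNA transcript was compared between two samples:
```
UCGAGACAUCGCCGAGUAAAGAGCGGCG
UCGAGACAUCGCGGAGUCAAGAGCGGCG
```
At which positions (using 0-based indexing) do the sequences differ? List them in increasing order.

12, 17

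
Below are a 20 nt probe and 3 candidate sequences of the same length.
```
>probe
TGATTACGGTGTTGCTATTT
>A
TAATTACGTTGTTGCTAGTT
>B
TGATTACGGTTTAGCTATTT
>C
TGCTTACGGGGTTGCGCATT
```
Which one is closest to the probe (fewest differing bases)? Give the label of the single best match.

B

Hamming distances to probe — A: 3; B: 2; C: 5.
Smallest is B with 2 mismatches.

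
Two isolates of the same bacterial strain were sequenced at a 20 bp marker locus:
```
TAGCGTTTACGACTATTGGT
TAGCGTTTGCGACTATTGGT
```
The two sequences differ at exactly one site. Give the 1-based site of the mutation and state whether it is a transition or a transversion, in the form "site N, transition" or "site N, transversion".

site 9, transition

The sequences differ only at site 9: A→G (purine→purine), a transition.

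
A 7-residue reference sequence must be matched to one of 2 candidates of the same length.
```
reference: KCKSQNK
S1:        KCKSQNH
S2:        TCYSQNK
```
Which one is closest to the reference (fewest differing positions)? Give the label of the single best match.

Hamming distances to reference — S1: 1; S2: 2.
Smallest is S1 with 1 mismatch.

S1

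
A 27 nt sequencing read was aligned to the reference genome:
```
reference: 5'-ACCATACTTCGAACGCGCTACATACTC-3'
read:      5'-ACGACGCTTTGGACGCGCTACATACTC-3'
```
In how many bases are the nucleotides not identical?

5

Mismatches (1-based): base 3: C→G; base 5: T→C; base 6: A→G; base 10: C→T; base 12: A→G.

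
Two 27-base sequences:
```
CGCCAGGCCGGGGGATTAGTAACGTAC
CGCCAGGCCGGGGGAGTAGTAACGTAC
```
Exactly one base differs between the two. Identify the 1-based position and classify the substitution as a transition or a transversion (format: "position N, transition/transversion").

Position 16 changes T→G. T is a pyrimidine and G is a purine, so this is a transversion.

position 16, transversion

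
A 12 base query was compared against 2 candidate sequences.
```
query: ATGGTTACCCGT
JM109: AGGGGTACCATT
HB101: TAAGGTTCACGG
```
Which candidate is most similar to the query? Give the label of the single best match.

JM109

JM109 differs at 4 positions; HB101 differs at 7 positions. The closest is JM109.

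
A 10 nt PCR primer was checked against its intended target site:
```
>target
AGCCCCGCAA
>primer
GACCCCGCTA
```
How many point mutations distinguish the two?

3

The sequences differ at sites 1, 2, 9 (1-based) — 3 in total.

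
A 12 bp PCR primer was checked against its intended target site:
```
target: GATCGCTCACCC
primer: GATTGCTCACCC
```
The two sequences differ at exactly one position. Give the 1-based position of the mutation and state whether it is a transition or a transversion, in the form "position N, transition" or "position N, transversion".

Position 4 changes C→T. C is a pyrimidine and T is a pyrimidine, so this is a transition.

position 4, transition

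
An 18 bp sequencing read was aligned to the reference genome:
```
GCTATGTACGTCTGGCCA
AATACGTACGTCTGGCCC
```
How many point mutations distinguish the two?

4

Comparing position by position, 4 positions differ: 1 (G/A), 2 (C/A), 5 (T/C), 18 (A/C).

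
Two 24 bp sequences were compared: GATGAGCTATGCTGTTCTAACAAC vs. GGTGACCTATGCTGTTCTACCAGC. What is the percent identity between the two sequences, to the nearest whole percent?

83%

4 positions differ (2, 6, 20, 23), so 20 of 24 match: 20/24 = 83.33%.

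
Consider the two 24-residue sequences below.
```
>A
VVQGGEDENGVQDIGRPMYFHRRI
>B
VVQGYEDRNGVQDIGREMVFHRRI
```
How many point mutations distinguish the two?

4

Comparing position by position, 4 positions differ: 5 (G/Y), 8 (E/R), 17 (P/E), 19 (Y/V).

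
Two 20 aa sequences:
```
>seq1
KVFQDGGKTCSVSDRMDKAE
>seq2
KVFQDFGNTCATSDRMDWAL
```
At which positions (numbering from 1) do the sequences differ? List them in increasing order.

6, 8, 11, 12, 18, 20

Differences at position 6 (G→F), position 8 (K→N), position 11 (S→A), position 12 (V→T), position 18 (K→W), position 20 (E→L).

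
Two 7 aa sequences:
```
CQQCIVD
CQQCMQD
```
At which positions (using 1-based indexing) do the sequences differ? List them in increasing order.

5, 6

Differences at position 5 (I→M), position 6 (V→Q).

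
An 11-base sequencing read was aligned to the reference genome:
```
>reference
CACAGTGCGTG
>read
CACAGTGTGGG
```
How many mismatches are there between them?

2

Comparing position by position, 2 sites differ: 8 (C/T), 10 (T/G).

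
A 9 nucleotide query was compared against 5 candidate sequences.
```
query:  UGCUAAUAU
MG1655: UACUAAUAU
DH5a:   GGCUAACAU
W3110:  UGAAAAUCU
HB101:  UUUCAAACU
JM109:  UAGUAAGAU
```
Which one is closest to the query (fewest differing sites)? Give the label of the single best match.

MG1655 differs at 1 site; DH5a differs at 2 sites; W3110 differs at 3 sites; HB101 differs at 5 sites; JM109 differs at 3 sites. The closest is MG1655.

MG1655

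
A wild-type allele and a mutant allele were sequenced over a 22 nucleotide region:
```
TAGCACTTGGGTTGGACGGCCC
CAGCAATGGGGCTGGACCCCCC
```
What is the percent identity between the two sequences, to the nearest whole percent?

73%

Mismatches at positions 1, 6, 8, 12, 18, 19 (1-based): 6 of 22.
Identical positions: 16/22 = 72.73% → 73%.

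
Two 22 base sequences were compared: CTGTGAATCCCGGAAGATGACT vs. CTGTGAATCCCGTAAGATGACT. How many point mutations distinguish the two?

1

Mismatches (1-based): site 13: G→T.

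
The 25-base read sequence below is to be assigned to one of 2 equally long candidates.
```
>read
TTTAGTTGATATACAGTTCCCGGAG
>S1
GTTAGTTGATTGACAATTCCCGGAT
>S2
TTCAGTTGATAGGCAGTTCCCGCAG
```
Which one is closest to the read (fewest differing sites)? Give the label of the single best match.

Hamming distances to read — S1: 5; S2: 4.
Smallest is S2 with 4 mismatches.

S2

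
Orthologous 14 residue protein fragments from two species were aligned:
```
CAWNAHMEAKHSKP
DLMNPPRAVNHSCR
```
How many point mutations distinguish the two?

11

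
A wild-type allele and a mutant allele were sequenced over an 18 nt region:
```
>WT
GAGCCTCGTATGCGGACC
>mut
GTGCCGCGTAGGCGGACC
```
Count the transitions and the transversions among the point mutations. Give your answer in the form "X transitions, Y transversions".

Transitions (purine↔purine or pyrimidine↔pyrimidine): none.
Transversions (purine↔pyrimidine): 2 A→T, 6 T→G, 11 T→G.

0 transitions, 3 transversions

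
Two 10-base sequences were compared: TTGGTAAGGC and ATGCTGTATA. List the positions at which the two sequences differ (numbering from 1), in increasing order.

1, 4, 6, 7, 8, 9, 10

Scanning 1-based: 1: T/A; 4: G/C; 6: A/G; 7: A/T; 8: G/A; 9: G/T; 10: C/A.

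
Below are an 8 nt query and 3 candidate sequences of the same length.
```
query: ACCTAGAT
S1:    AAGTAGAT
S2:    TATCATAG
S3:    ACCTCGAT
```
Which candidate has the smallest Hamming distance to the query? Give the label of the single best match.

S3

S1 differs at 2 sites; S2 differs at 6 sites; S3 differs at 1 site. The closest is S3.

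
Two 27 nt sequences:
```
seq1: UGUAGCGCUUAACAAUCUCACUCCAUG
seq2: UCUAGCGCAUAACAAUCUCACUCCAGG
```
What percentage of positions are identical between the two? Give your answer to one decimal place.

3 positions differ (2, 9, 26), so 24 of 27 match: 24/27 = 88.89%.

88.9%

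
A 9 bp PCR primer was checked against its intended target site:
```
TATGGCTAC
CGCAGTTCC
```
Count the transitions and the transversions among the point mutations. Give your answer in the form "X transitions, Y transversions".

Transitions (purine↔purine or pyrimidine↔pyrimidine): 1 T→C, 2 A→G, 3 T→C, 4 G→A, 6 C→T.
Transversions (purine↔pyrimidine): 8 A→C.

5 transitions, 1 transversion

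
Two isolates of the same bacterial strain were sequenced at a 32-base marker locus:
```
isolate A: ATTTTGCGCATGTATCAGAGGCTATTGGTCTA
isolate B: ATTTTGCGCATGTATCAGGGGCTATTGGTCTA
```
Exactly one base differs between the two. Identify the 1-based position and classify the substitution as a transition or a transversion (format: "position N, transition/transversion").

The sequences differ only at position 19: A→G (purine→purine), a transition.

position 19, transition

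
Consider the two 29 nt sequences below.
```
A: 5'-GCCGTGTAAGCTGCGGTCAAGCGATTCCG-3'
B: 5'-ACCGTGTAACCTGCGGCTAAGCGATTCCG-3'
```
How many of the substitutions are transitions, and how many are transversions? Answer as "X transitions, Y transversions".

Mismatches (1-based):
position 1: G→A (purine→purine, transition)
position 10: G→C (purine→pyrimidine, transversion)
position 17: T→C (pyrimidine→pyrimidine, transition)
position 18: C→T (pyrimidine→pyrimidine, transition)

3 transitions, 1 transversion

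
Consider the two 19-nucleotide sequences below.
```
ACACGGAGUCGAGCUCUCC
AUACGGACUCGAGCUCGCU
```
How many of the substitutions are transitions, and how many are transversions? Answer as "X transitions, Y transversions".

2 transitions, 2 transversions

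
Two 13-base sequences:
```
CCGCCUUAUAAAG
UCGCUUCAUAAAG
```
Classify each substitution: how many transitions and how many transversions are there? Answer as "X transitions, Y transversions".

3 transitions, 0 transversions

Mismatches (1-based):
position 1: C→U (pyrimidine→pyrimidine, transition)
position 5: C→U (pyrimidine→pyrimidine, transition)
position 7: U→C (pyrimidine→pyrimidine, transition)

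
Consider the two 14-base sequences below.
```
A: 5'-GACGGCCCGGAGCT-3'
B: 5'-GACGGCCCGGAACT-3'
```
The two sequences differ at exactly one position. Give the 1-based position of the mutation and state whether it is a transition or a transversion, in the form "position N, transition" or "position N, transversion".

The sequences differ only at position 12: G→A (purine→purine), a transition.

position 12, transition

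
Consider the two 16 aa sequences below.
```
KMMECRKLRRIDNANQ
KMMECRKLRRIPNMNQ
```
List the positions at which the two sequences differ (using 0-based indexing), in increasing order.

11, 13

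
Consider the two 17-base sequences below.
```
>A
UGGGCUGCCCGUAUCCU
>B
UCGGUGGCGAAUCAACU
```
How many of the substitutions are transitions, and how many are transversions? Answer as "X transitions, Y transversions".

2 transitions, 7 transversions

Mismatches (1-based):
base 2: G→C (purine→pyrimidine, transversion)
base 5: C→U (pyrimidine→pyrimidine, transition)
base 6: U→G (pyrimidine→purine, transversion)
base 9: C→G (pyrimidine→purine, transversion)
base 10: C→A (pyrimidine→purine, transversion)
base 11: G→A (purine→purine, transition)
base 13: A→C (purine→pyrimidine, transversion)
base 14: U→A (pyrimidine→purine, transversion)
base 15: C→A (pyrimidine→purine, transversion)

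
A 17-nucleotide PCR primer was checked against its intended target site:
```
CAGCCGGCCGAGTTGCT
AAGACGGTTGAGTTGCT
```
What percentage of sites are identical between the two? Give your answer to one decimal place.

4 positions differ (1, 4, 8, 9), so 13 of 17 match: 13/17 = 76.47%.

76.5%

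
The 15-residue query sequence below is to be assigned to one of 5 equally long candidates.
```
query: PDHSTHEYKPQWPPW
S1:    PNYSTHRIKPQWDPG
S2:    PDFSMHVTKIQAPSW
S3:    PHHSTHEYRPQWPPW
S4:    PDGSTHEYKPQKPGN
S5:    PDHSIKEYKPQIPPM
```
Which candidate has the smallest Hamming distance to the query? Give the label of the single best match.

S1 differs at 6 positions; S2 differs at 7 positions; S3 differs at 2 positions; S4 differs at 4 positions; S5 differs at 4 positions. The closest is S3.

S3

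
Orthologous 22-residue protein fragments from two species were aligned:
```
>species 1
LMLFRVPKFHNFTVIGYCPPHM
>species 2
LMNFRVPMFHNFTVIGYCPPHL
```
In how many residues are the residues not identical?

Comparing position by position, 3 residues differ: 3 (L/N), 8 (K/M), 22 (M/L).

3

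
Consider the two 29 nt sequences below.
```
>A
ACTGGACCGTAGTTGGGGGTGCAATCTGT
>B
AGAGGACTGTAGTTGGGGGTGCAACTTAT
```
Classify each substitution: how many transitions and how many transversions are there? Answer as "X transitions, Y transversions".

4 transitions, 2 transversions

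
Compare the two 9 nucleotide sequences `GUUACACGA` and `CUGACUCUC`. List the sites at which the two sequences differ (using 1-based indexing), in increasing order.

1, 3, 6, 8, 9

Scanning 1-based: 1: G/C; 3: U/G; 6: A/U; 8: G/U; 9: A/C.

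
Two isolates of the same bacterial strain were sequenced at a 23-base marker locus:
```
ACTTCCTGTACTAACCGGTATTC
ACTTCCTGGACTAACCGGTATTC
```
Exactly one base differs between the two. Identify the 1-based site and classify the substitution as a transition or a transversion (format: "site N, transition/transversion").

site 9, transversion

Site 9 changes T→G. T is a pyrimidine and G is a purine, so this is a transversion.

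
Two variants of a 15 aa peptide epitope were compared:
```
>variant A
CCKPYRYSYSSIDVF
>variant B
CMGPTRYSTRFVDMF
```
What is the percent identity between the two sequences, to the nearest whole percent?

Mismatches at positions 2, 3, 5, 9, 10, 11, 12, 14 (1-based): 8 of 15.
Identical positions: 7/15 = 46.67% → 47%.

47%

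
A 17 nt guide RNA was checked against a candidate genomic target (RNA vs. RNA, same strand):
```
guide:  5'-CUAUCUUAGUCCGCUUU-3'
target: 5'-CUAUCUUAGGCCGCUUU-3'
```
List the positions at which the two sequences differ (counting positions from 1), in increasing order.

Scanning 1-based: 10: U/G.

10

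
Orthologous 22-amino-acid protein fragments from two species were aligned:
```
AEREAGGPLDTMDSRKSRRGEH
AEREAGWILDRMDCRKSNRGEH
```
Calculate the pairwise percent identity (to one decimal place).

5 positions differ (7, 8, 11, 14, 18), so 17 of 22 match: 17/22 = 77.27%.

77.3%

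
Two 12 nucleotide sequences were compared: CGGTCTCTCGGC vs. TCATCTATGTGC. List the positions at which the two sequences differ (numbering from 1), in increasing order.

1, 2, 3, 7, 9, 10

Scanning 1-based: 1: C/T; 2: G/C; 3: G/A; 7: C/A; 9: C/G; 10: G/T.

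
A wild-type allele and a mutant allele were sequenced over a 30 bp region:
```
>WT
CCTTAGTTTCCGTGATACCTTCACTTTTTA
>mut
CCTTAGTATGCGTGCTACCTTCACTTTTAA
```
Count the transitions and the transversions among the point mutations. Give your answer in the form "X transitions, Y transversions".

0 transitions, 4 transversions

Transitions (purine↔purine or pyrimidine↔pyrimidine): none.
Transversions (purine↔pyrimidine): 8 T→A, 10 C→G, 15 A→C, 29 T→A.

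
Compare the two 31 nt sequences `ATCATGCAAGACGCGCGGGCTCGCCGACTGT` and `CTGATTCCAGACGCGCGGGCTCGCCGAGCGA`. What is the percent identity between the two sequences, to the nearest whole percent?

77%

Mismatches at positions 1, 3, 6, 8, 28, 29, 31 (1-based): 7 of 31.
Identical positions: 24/31 = 77.42% → 77%.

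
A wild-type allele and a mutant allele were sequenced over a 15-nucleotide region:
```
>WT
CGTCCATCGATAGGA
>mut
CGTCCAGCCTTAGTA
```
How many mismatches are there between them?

4

Comparing position by position, 4 sites differ: 7 (T/G), 9 (G/C), 10 (A/T), 14 (G/T).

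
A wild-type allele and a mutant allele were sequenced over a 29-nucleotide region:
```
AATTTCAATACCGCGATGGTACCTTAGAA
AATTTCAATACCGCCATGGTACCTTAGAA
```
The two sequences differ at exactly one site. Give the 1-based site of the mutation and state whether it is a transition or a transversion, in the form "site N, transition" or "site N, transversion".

site 15, transversion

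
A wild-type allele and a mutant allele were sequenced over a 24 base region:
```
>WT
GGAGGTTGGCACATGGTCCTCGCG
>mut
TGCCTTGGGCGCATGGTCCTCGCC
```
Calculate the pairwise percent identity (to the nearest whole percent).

71%

7 positions differ (1, 3, 4, 5, 7, 11, 24), so 17 of 24 match: 17/24 = 70.83%.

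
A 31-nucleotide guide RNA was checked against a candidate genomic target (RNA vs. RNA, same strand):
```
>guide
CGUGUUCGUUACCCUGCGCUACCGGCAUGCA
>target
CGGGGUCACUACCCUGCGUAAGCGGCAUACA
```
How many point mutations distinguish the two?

Comparing position by position, 8 positions differ: 3 (U/G), 5 (U/G), 8 (G/A), 9 (U/C), 19 (C/U), 20 (U/A), 22 (C/G), 29 (G/A).

8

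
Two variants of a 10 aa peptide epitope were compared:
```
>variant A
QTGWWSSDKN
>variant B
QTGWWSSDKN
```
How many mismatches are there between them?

No positions differ; the sequences are identical.

0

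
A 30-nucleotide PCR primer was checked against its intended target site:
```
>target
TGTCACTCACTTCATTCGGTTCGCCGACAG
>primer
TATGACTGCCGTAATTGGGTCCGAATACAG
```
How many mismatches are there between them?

The sequences differ at bases 2, 4, 8, 9, 11, 13, 17, 21, 24, 25, 26 (1-based) — 11 in total.

11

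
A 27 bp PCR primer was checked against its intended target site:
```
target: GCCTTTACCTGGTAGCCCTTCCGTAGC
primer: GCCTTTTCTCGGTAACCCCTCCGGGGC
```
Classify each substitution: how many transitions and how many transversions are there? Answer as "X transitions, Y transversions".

5 transitions, 2 transversions

Transitions (purine↔purine or pyrimidine↔pyrimidine): 9 C→T, 10 T→C, 15 G→A, 19 T→C, 25 A→G.
Transversions (purine↔pyrimidine): 7 A→T, 24 T→G.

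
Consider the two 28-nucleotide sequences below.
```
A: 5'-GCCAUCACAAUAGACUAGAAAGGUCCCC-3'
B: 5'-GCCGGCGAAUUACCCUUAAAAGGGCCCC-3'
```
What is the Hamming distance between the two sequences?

10

Comparing position by position, 10 sites differ: 4 (A/G), 5 (U/G), 7 (A/G), 8 (C/A), 10 (A/U), 13 (G/C), 14 (A/C), 17 (A/U), 18 (G/A), 24 (U/G).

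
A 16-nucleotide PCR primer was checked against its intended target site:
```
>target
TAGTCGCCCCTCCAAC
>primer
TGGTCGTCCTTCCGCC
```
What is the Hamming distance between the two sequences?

The sequences differ at positions 2, 7, 10, 14, 15 (1-based) — 5 in total.

5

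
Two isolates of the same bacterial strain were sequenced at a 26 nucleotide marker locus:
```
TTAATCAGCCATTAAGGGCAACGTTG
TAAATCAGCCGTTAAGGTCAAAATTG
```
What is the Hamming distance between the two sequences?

5

Comparing position by position, 5 bases differ: 2 (T/A), 11 (A/G), 18 (G/T), 22 (C/A), 23 (G/A).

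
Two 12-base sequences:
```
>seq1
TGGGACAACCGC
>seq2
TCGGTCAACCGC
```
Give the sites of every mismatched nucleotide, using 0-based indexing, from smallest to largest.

1, 4

Differences at site 1 (G→C), site 4 (A→T).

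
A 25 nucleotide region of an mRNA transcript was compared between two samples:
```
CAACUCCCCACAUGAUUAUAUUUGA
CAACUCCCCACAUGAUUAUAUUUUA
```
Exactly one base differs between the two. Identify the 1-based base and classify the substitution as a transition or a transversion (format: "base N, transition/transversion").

base 24, transversion

Base 24 changes G→U. G is a purine and U is a pyrimidine, so this is a transversion.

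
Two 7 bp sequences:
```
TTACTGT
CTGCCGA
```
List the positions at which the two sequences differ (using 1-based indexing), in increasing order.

1, 3, 5, 7

Scanning 1-based: 1: T/C; 3: A/G; 5: T/C; 7: T/A.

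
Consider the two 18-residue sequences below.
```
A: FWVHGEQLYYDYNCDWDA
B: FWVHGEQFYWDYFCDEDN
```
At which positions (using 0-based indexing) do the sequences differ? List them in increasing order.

7, 9, 12, 15, 17

Scanning 0-based: 7: L/F; 9: Y/W; 12: N/F; 15: W/E; 17: A/N.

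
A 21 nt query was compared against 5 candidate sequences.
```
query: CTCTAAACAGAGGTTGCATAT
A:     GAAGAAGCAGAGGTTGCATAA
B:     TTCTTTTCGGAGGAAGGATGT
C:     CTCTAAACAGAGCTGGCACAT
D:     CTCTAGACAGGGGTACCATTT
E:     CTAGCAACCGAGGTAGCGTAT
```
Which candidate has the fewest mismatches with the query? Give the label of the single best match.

C

A differs at 6 sites; B differs at 9 sites; C differs at 3 sites; D differs at 5 sites; E differs at 6 sites. The closest is C.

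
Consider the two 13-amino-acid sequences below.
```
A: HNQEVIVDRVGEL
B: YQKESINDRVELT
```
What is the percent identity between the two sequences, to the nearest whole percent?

8 positions differ (1, 2, 3, 5, 7, 11, 12, 13), so 5 of 13 match: 5/13 = 38.46%.

38%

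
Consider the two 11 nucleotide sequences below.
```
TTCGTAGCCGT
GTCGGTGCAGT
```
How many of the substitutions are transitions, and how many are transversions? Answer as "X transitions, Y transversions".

Transitions (purine↔purine or pyrimidine↔pyrimidine): none.
Transversions (purine↔pyrimidine): 1 T→G, 5 T→G, 6 A→T, 9 C→A.

0 transitions, 4 transversions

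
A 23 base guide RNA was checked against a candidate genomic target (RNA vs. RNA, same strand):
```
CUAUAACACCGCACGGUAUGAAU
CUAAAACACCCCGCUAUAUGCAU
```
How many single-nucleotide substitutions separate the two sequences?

6

Mismatches (1-based): position 4: U→A; position 11: G→C; position 13: A→G; position 15: G→U; position 16: G→A; position 21: A→C.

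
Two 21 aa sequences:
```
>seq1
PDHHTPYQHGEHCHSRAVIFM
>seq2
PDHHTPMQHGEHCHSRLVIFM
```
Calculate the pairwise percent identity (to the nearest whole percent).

90%

Mismatches at positions 7, 17 (1-based): 2 of 21.
Identical positions: 19/21 = 90.48% → 90%.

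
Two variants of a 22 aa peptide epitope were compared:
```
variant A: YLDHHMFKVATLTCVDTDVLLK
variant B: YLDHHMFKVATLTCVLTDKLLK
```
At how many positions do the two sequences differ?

2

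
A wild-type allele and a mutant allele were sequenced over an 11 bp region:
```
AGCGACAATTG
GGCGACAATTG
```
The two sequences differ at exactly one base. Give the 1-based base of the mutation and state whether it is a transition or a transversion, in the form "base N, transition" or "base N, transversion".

base 1, transition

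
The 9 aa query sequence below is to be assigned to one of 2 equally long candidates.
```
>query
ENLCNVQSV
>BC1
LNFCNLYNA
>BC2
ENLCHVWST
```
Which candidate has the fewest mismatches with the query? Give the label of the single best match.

BC2

Hamming distances to query — BC1: 6; BC2: 3.
Smallest is BC2 with 3 mismatches.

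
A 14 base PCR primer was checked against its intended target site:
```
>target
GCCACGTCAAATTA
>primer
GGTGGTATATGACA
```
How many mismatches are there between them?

11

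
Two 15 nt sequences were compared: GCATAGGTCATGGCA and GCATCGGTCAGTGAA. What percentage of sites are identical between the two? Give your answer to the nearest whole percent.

4 positions differ (5, 11, 12, 14), so 11 of 15 match: 11/15 = 73.33%.

73%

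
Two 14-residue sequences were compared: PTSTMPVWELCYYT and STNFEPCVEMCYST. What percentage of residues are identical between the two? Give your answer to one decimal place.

42.9%

8 positions differ (1, 3, 4, 5, 7, 8, 10, 13), so 6 of 14 match: 6/14 = 42.86%.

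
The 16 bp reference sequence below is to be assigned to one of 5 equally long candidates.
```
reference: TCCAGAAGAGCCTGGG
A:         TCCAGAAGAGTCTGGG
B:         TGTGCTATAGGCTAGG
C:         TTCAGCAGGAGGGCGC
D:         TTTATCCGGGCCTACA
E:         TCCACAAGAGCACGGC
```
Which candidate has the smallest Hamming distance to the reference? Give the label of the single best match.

A

A differs at 1 site; B differs at 8 sites; C differs at 9 sites; D differs at 9 sites; E differs at 4 sites. The closest is A.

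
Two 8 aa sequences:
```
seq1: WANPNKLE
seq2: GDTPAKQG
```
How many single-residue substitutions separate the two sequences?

6

Comparing position by position, 6 residues differ: 1 (W/G), 2 (A/D), 3 (N/T), 5 (N/A), 7 (L/Q), 8 (E/G).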